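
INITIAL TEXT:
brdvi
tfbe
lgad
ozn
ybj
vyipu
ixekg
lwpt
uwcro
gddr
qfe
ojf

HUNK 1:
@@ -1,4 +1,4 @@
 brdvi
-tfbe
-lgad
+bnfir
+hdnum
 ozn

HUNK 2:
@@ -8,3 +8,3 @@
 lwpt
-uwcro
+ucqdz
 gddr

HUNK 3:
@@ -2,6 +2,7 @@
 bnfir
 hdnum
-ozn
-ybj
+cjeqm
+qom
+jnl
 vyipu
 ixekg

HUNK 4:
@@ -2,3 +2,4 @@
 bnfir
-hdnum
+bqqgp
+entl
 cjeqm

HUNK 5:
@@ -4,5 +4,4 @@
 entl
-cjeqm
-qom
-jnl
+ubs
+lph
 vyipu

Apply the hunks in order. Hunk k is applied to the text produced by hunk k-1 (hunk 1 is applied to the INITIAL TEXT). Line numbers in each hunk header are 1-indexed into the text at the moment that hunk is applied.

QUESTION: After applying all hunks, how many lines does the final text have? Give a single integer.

Hunk 1: at line 1 remove [tfbe,lgad] add [bnfir,hdnum] -> 12 lines: brdvi bnfir hdnum ozn ybj vyipu ixekg lwpt uwcro gddr qfe ojf
Hunk 2: at line 8 remove [uwcro] add [ucqdz] -> 12 lines: brdvi bnfir hdnum ozn ybj vyipu ixekg lwpt ucqdz gddr qfe ojf
Hunk 3: at line 2 remove [ozn,ybj] add [cjeqm,qom,jnl] -> 13 lines: brdvi bnfir hdnum cjeqm qom jnl vyipu ixekg lwpt ucqdz gddr qfe ojf
Hunk 4: at line 2 remove [hdnum] add [bqqgp,entl] -> 14 lines: brdvi bnfir bqqgp entl cjeqm qom jnl vyipu ixekg lwpt ucqdz gddr qfe ojf
Hunk 5: at line 4 remove [cjeqm,qom,jnl] add [ubs,lph] -> 13 lines: brdvi bnfir bqqgp entl ubs lph vyipu ixekg lwpt ucqdz gddr qfe ojf
Final line count: 13

Answer: 13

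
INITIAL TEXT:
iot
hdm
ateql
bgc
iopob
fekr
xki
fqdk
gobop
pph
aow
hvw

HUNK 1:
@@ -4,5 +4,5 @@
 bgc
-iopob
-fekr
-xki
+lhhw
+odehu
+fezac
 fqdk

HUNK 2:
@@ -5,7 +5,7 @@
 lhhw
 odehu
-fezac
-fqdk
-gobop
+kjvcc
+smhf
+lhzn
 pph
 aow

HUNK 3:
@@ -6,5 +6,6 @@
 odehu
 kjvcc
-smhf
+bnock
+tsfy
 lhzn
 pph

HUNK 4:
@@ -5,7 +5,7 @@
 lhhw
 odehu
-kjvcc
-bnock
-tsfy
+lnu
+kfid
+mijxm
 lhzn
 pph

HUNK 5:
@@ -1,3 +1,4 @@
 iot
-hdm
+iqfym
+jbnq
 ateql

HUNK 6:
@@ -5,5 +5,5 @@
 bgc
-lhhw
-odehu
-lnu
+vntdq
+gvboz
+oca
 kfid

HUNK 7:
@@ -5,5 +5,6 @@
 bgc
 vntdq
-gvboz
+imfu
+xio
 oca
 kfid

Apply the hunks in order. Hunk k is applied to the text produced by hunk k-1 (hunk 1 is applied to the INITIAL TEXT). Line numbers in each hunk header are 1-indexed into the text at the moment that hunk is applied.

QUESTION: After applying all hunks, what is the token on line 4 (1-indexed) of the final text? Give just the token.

Answer: ateql

Derivation:
Hunk 1: at line 4 remove [iopob,fekr,xki] add [lhhw,odehu,fezac] -> 12 lines: iot hdm ateql bgc lhhw odehu fezac fqdk gobop pph aow hvw
Hunk 2: at line 5 remove [fezac,fqdk,gobop] add [kjvcc,smhf,lhzn] -> 12 lines: iot hdm ateql bgc lhhw odehu kjvcc smhf lhzn pph aow hvw
Hunk 3: at line 6 remove [smhf] add [bnock,tsfy] -> 13 lines: iot hdm ateql bgc lhhw odehu kjvcc bnock tsfy lhzn pph aow hvw
Hunk 4: at line 5 remove [kjvcc,bnock,tsfy] add [lnu,kfid,mijxm] -> 13 lines: iot hdm ateql bgc lhhw odehu lnu kfid mijxm lhzn pph aow hvw
Hunk 5: at line 1 remove [hdm] add [iqfym,jbnq] -> 14 lines: iot iqfym jbnq ateql bgc lhhw odehu lnu kfid mijxm lhzn pph aow hvw
Hunk 6: at line 5 remove [lhhw,odehu,lnu] add [vntdq,gvboz,oca] -> 14 lines: iot iqfym jbnq ateql bgc vntdq gvboz oca kfid mijxm lhzn pph aow hvw
Hunk 7: at line 5 remove [gvboz] add [imfu,xio] -> 15 lines: iot iqfym jbnq ateql bgc vntdq imfu xio oca kfid mijxm lhzn pph aow hvw
Final line 4: ateql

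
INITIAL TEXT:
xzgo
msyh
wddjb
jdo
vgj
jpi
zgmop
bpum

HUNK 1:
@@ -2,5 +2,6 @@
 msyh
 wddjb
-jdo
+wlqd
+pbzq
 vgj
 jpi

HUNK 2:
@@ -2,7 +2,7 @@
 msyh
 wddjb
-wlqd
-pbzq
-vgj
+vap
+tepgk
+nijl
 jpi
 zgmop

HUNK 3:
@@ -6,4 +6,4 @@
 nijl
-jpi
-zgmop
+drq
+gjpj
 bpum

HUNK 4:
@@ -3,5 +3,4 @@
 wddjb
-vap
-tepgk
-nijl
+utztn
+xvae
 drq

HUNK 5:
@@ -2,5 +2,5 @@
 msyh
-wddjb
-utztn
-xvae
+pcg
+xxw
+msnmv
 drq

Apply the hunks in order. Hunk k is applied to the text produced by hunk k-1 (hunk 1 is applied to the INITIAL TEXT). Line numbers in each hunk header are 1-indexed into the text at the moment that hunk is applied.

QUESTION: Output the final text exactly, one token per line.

Answer: xzgo
msyh
pcg
xxw
msnmv
drq
gjpj
bpum

Derivation:
Hunk 1: at line 2 remove [jdo] add [wlqd,pbzq] -> 9 lines: xzgo msyh wddjb wlqd pbzq vgj jpi zgmop bpum
Hunk 2: at line 2 remove [wlqd,pbzq,vgj] add [vap,tepgk,nijl] -> 9 lines: xzgo msyh wddjb vap tepgk nijl jpi zgmop bpum
Hunk 3: at line 6 remove [jpi,zgmop] add [drq,gjpj] -> 9 lines: xzgo msyh wddjb vap tepgk nijl drq gjpj bpum
Hunk 4: at line 3 remove [vap,tepgk,nijl] add [utztn,xvae] -> 8 lines: xzgo msyh wddjb utztn xvae drq gjpj bpum
Hunk 5: at line 2 remove [wddjb,utztn,xvae] add [pcg,xxw,msnmv] -> 8 lines: xzgo msyh pcg xxw msnmv drq gjpj bpum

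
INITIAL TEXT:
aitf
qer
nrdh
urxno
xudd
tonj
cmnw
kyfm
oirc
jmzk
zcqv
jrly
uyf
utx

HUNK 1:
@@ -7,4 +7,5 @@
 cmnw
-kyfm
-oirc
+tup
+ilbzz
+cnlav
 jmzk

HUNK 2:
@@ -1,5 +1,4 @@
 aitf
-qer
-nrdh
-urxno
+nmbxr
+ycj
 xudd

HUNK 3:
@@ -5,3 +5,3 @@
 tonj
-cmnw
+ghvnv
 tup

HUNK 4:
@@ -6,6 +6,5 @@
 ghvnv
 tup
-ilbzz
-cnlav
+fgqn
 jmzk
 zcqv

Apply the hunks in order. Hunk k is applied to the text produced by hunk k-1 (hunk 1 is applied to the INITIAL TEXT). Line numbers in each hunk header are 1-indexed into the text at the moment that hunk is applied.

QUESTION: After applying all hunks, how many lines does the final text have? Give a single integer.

Answer: 13

Derivation:
Hunk 1: at line 7 remove [kyfm,oirc] add [tup,ilbzz,cnlav] -> 15 lines: aitf qer nrdh urxno xudd tonj cmnw tup ilbzz cnlav jmzk zcqv jrly uyf utx
Hunk 2: at line 1 remove [qer,nrdh,urxno] add [nmbxr,ycj] -> 14 lines: aitf nmbxr ycj xudd tonj cmnw tup ilbzz cnlav jmzk zcqv jrly uyf utx
Hunk 3: at line 5 remove [cmnw] add [ghvnv] -> 14 lines: aitf nmbxr ycj xudd tonj ghvnv tup ilbzz cnlav jmzk zcqv jrly uyf utx
Hunk 4: at line 6 remove [ilbzz,cnlav] add [fgqn] -> 13 lines: aitf nmbxr ycj xudd tonj ghvnv tup fgqn jmzk zcqv jrly uyf utx
Final line count: 13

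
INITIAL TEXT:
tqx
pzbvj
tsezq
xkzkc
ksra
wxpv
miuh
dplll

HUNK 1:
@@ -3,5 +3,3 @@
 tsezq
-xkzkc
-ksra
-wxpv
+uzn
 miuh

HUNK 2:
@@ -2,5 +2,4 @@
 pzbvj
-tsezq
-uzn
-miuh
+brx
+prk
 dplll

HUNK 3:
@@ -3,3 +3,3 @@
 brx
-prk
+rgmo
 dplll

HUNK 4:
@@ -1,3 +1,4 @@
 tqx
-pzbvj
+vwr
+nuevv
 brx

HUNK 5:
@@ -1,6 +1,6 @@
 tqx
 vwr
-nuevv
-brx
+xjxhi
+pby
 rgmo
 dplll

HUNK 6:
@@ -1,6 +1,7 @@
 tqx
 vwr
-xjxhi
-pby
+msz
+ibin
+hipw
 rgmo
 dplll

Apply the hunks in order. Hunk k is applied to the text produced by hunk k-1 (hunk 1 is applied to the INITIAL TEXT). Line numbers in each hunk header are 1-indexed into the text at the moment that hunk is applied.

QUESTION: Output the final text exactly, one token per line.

Answer: tqx
vwr
msz
ibin
hipw
rgmo
dplll

Derivation:
Hunk 1: at line 3 remove [xkzkc,ksra,wxpv] add [uzn] -> 6 lines: tqx pzbvj tsezq uzn miuh dplll
Hunk 2: at line 2 remove [tsezq,uzn,miuh] add [brx,prk] -> 5 lines: tqx pzbvj brx prk dplll
Hunk 3: at line 3 remove [prk] add [rgmo] -> 5 lines: tqx pzbvj brx rgmo dplll
Hunk 4: at line 1 remove [pzbvj] add [vwr,nuevv] -> 6 lines: tqx vwr nuevv brx rgmo dplll
Hunk 5: at line 1 remove [nuevv,brx] add [xjxhi,pby] -> 6 lines: tqx vwr xjxhi pby rgmo dplll
Hunk 6: at line 1 remove [xjxhi,pby] add [msz,ibin,hipw] -> 7 lines: tqx vwr msz ibin hipw rgmo dplll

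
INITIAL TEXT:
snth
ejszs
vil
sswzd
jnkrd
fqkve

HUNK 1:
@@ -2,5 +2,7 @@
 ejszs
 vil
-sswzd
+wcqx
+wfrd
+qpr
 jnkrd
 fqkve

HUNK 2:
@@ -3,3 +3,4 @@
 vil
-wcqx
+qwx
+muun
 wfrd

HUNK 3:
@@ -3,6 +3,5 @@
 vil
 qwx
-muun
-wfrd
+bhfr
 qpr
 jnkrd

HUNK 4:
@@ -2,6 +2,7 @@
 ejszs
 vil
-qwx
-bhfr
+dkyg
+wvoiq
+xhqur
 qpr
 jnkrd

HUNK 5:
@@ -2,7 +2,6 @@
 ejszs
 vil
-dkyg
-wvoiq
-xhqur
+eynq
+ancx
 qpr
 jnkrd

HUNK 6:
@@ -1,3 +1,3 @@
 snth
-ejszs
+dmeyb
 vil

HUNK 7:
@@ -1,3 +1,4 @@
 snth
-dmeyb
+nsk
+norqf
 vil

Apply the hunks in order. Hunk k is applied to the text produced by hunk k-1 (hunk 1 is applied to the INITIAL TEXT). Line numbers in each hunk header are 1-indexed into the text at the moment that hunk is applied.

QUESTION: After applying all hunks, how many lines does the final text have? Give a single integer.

Answer: 9

Derivation:
Hunk 1: at line 2 remove [sswzd] add [wcqx,wfrd,qpr] -> 8 lines: snth ejszs vil wcqx wfrd qpr jnkrd fqkve
Hunk 2: at line 3 remove [wcqx] add [qwx,muun] -> 9 lines: snth ejszs vil qwx muun wfrd qpr jnkrd fqkve
Hunk 3: at line 3 remove [muun,wfrd] add [bhfr] -> 8 lines: snth ejszs vil qwx bhfr qpr jnkrd fqkve
Hunk 4: at line 2 remove [qwx,bhfr] add [dkyg,wvoiq,xhqur] -> 9 lines: snth ejszs vil dkyg wvoiq xhqur qpr jnkrd fqkve
Hunk 5: at line 2 remove [dkyg,wvoiq,xhqur] add [eynq,ancx] -> 8 lines: snth ejszs vil eynq ancx qpr jnkrd fqkve
Hunk 6: at line 1 remove [ejszs] add [dmeyb] -> 8 lines: snth dmeyb vil eynq ancx qpr jnkrd fqkve
Hunk 7: at line 1 remove [dmeyb] add [nsk,norqf] -> 9 lines: snth nsk norqf vil eynq ancx qpr jnkrd fqkve
Final line count: 9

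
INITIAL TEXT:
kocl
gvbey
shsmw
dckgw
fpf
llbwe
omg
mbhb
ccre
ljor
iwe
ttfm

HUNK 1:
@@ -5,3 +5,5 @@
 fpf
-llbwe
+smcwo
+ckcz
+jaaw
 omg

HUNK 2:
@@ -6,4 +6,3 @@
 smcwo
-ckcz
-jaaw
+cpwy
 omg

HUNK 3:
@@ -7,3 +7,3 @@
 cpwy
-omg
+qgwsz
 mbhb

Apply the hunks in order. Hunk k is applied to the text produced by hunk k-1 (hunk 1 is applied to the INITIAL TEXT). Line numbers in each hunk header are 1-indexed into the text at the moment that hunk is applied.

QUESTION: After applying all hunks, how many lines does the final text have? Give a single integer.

Answer: 13

Derivation:
Hunk 1: at line 5 remove [llbwe] add [smcwo,ckcz,jaaw] -> 14 lines: kocl gvbey shsmw dckgw fpf smcwo ckcz jaaw omg mbhb ccre ljor iwe ttfm
Hunk 2: at line 6 remove [ckcz,jaaw] add [cpwy] -> 13 lines: kocl gvbey shsmw dckgw fpf smcwo cpwy omg mbhb ccre ljor iwe ttfm
Hunk 3: at line 7 remove [omg] add [qgwsz] -> 13 lines: kocl gvbey shsmw dckgw fpf smcwo cpwy qgwsz mbhb ccre ljor iwe ttfm
Final line count: 13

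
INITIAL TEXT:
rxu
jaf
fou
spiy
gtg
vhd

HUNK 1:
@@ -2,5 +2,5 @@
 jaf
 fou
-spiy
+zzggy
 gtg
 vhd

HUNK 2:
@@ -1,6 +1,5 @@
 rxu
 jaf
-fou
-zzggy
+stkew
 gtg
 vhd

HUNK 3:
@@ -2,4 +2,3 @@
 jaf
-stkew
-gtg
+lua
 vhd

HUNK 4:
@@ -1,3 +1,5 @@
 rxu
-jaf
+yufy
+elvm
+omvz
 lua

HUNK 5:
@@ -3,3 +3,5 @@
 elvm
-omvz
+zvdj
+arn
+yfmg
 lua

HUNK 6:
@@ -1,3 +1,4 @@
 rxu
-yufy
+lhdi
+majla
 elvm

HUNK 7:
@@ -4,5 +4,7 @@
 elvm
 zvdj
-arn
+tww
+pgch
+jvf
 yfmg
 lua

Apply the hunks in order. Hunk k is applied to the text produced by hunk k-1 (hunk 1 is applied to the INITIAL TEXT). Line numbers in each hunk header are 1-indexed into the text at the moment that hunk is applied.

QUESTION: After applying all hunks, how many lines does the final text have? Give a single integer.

Hunk 1: at line 2 remove [spiy] add [zzggy] -> 6 lines: rxu jaf fou zzggy gtg vhd
Hunk 2: at line 1 remove [fou,zzggy] add [stkew] -> 5 lines: rxu jaf stkew gtg vhd
Hunk 3: at line 2 remove [stkew,gtg] add [lua] -> 4 lines: rxu jaf lua vhd
Hunk 4: at line 1 remove [jaf] add [yufy,elvm,omvz] -> 6 lines: rxu yufy elvm omvz lua vhd
Hunk 5: at line 3 remove [omvz] add [zvdj,arn,yfmg] -> 8 lines: rxu yufy elvm zvdj arn yfmg lua vhd
Hunk 6: at line 1 remove [yufy] add [lhdi,majla] -> 9 lines: rxu lhdi majla elvm zvdj arn yfmg lua vhd
Hunk 7: at line 4 remove [arn] add [tww,pgch,jvf] -> 11 lines: rxu lhdi majla elvm zvdj tww pgch jvf yfmg lua vhd
Final line count: 11

Answer: 11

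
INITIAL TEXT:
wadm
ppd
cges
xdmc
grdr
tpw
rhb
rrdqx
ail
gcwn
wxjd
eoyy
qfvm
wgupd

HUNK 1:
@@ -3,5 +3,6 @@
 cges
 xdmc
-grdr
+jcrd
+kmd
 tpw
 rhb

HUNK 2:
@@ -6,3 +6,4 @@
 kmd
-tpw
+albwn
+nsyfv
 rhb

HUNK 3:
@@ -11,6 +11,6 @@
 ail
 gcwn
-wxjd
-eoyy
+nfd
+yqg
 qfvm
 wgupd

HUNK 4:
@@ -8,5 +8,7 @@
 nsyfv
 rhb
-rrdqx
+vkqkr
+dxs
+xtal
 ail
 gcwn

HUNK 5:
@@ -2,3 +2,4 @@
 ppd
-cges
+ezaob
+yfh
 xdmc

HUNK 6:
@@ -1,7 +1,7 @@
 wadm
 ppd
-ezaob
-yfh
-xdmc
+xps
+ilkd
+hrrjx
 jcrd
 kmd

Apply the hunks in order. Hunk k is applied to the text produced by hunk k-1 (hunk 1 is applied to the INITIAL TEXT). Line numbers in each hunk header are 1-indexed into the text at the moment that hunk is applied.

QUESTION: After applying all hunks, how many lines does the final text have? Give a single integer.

Hunk 1: at line 3 remove [grdr] add [jcrd,kmd] -> 15 lines: wadm ppd cges xdmc jcrd kmd tpw rhb rrdqx ail gcwn wxjd eoyy qfvm wgupd
Hunk 2: at line 6 remove [tpw] add [albwn,nsyfv] -> 16 lines: wadm ppd cges xdmc jcrd kmd albwn nsyfv rhb rrdqx ail gcwn wxjd eoyy qfvm wgupd
Hunk 3: at line 11 remove [wxjd,eoyy] add [nfd,yqg] -> 16 lines: wadm ppd cges xdmc jcrd kmd albwn nsyfv rhb rrdqx ail gcwn nfd yqg qfvm wgupd
Hunk 4: at line 8 remove [rrdqx] add [vkqkr,dxs,xtal] -> 18 lines: wadm ppd cges xdmc jcrd kmd albwn nsyfv rhb vkqkr dxs xtal ail gcwn nfd yqg qfvm wgupd
Hunk 5: at line 2 remove [cges] add [ezaob,yfh] -> 19 lines: wadm ppd ezaob yfh xdmc jcrd kmd albwn nsyfv rhb vkqkr dxs xtal ail gcwn nfd yqg qfvm wgupd
Hunk 6: at line 1 remove [ezaob,yfh,xdmc] add [xps,ilkd,hrrjx] -> 19 lines: wadm ppd xps ilkd hrrjx jcrd kmd albwn nsyfv rhb vkqkr dxs xtal ail gcwn nfd yqg qfvm wgupd
Final line count: 19

Answer: 19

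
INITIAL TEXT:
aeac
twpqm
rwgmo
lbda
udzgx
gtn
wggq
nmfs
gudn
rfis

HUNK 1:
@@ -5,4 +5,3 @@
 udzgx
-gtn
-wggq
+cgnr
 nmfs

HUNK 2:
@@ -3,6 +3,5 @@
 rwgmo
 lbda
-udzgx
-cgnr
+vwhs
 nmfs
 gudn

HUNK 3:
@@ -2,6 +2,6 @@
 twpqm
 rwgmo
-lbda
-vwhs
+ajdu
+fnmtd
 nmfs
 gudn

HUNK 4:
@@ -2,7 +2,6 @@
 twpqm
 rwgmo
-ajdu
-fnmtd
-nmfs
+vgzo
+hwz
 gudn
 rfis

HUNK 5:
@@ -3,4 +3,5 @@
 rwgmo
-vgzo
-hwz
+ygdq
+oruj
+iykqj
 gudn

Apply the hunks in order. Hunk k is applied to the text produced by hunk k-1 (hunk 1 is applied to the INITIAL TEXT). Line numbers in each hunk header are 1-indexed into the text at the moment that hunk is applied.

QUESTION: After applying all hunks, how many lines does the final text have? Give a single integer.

Hunk 1: at line 5 remove [gtn,wggq] add [cgnr] -> 9 lines: aeac twpqm rwgmo lbda udzgx cgnr nmfs gudn rfis
Hunk 2: at line 3 remove [udzgx,cgnr] add [vwhs] -> 8 lines: aeac twpqm rwgmo lbda vwhs nmfs gudn rfis
Hunk 3: at line 2 remove [lbda,vwhs] add [ajdu,fnmtd] -> 8 lines: aeac twpqm rwgmo ajdu fnmtd nmfs gudn rfis
Hunk 4: at line 2 remove [ajdu,fnmtd,nmfs] add [vgzo,hwz] -> 7 lines: aeac twpqm rwgmo vgzo hwz gudn rfis
Hunk 5: at line 3 remove [vgzo,hwz] add [ygdq,oruj,iykqj] -> 8 lines: aeac twpqm rwgmo ygdq oruj iykqj gudn rfis
Final line count: 8

Answer: 8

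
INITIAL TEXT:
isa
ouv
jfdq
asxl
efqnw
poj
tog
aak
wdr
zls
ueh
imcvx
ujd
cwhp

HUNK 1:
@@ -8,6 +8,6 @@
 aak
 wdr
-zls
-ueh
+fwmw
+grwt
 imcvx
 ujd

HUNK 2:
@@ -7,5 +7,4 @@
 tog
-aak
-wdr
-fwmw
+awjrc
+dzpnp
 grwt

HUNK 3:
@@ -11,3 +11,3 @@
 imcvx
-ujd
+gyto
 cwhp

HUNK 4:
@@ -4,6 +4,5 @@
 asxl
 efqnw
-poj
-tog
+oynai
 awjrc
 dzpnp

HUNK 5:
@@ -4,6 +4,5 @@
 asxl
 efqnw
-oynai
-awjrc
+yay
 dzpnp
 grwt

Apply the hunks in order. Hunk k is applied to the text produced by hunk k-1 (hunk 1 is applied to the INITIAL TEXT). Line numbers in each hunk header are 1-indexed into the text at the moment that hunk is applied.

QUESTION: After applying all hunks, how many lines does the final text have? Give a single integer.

Hunk 1: at line 8 remove [zls,ueh] add [fwmw,grwt] -> 14 lines: isa ouv jfdq asxl efqnw poj tog aak wdr fwmw grwt imcvx ujd cwhp
Hunk 2: at line 7 remove [aak,wdr,fwmw] add [awjrc,dzpnp] -> 13 lines: isa ouv jfdq asxl efqnw poj tog awjrc dzpnp grwt imcvx ujd cwhp
Hunk 3: at line 11 remove [ujd] add [gyto] -> 13 lines: isa ouv jfdq asxl efqnw poj tog awjrc dzpnp grwt imcvx gyto cwhp
Hunk 4: at line 4 remove [poj,tog] add [oynai] -> 12 lines: isa ouv jfdq asxl efqnw oynai awjrc dzpnp grwt imcvx gyto cwhp
Hunk 5: at line 4 remove [oynai,awjrc] add [yay] -> 11 lines: isa ouv jfdq asxl efqnw yay dzpnp grwt imcvx gyto cwhp
Final line count: 11

Answer: 11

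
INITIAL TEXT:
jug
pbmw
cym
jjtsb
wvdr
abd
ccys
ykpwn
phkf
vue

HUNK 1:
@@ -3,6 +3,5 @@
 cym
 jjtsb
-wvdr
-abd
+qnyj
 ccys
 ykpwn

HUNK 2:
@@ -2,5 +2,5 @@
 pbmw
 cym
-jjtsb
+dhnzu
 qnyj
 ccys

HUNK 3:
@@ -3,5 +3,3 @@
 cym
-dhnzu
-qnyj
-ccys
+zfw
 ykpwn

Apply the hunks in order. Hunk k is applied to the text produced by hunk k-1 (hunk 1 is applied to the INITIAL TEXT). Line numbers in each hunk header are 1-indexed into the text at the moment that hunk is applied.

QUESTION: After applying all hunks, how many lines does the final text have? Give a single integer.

Answer: 7

Derivation:
Hunk 1: at line 3 remove [wvdr,abd] add [qnyj] -> 9 lines: jug pbmw cym jjtsb qnyj ccys ykpwn phkf vue
Hunk 2: at line 2 remove [jjtsb] add [dhnzu] -> 9 lines: jug pbmw cym dhnzu qnyj ccys ykpwn phkf vue
Hunk 3: at line 3 remove [dhnzu,qnyj,ccys] add [zfw] -> 7 lines: jug pbmw cym zfw ykpwn phkf vue
Final line count: 7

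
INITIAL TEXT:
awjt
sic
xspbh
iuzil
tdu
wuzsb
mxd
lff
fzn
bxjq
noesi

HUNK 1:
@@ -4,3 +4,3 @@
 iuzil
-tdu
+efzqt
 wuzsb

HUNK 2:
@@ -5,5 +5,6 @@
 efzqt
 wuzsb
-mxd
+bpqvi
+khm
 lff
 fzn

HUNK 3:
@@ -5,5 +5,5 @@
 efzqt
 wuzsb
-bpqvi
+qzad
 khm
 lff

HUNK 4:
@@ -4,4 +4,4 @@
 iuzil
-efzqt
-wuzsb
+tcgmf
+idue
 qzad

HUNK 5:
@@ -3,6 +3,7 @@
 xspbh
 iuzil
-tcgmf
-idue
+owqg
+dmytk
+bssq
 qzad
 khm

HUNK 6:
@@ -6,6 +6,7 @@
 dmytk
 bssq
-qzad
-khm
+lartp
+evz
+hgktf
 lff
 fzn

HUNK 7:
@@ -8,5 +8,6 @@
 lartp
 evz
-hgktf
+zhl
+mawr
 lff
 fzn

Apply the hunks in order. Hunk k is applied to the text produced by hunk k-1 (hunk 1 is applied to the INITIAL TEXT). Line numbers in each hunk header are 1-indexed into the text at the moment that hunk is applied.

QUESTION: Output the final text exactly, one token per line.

Hunk 1: at line 4 remove [tdu] add [efzqt] -> 11 lines: awjt sic xspbh iuzil efzqt wuzsb mxd lff fzn bxjq noesi
Hunk 2: at line 5 remove [mxd] add [bpqvi,khm] -> 12 lines: awjt sic xspbh iuzil efzqt wuzsb bpqvi khm lff fzn bxjq noesi
Hunk 3: at line 5 remove [bpqvi] add [qzad] -> 12 lines: awjt sic xspbh iuzil efzqt wuzsb qzad khm lff fzn bxjq noesi
Hunk 4: at line 4 remove [efzqt,wuzsb] add [tcgmf,idue] -> 12 lines: awjt sic xspbh iuzil tcgmf idue qzad khm lff fzn bxjq noesi
Hunk 5: at line 3 remove [tcgmf,idue] add [owqg,dmytk,bssq] -> 13 lines: awjt sic xspbh iuzil owqg dmytk bssq qzad khm lff fzn bxjq noesi
Hunk 6: at line 6 remove [qzad,khm] add [lartp,evz,hgktf] -> 14 lines: awjt sic xspbh iuzil owqg dmytk bssq lartp evz hgktf lff fzn bxjq noesi
Hunk 7: at line 8 remove [hgktf] add [zhl,mawr] -> 15 lines: awjt sic xspbh iuzil owqg dmytk bssq lartp evz zhl mawr lff fzn bxjq noesi

Answer: awjt
sic
xspbh
iuzil
owqg
dmytk
bssq
lartp
evz
zhl
mawr
lff
fzn
bxjq
noesi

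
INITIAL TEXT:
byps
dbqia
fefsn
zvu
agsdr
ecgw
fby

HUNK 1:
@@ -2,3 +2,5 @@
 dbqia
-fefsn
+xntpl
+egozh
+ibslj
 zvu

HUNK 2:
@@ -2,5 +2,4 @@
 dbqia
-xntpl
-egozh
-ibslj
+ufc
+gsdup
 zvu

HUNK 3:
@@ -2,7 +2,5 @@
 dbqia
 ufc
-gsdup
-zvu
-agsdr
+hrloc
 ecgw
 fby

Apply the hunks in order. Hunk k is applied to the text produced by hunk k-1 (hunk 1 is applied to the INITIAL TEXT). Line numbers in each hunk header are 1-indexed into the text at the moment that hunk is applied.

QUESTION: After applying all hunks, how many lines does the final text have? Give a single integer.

Hunk 1: at line 2 remove [fefsn] add [xntpl,egozh,ibslj] -> 9 lines: byps dbqia xntpl egozh ibslj zvu agsdr ecgw fby
Hunk 2: at line 2 remove [xntpl,egozh,ibslj] add [ufc,gsdup] -> 8 lines: byps dbqia ufc gsdup zvu agsdr ecgw fby
Hunk 3: at line 2 remove [gsdup,zvu,agsdr] add [hrloc] -> 6 lines: byps dbqia ufc hrloc ecgw fby
Final line count: 6

Answer: 6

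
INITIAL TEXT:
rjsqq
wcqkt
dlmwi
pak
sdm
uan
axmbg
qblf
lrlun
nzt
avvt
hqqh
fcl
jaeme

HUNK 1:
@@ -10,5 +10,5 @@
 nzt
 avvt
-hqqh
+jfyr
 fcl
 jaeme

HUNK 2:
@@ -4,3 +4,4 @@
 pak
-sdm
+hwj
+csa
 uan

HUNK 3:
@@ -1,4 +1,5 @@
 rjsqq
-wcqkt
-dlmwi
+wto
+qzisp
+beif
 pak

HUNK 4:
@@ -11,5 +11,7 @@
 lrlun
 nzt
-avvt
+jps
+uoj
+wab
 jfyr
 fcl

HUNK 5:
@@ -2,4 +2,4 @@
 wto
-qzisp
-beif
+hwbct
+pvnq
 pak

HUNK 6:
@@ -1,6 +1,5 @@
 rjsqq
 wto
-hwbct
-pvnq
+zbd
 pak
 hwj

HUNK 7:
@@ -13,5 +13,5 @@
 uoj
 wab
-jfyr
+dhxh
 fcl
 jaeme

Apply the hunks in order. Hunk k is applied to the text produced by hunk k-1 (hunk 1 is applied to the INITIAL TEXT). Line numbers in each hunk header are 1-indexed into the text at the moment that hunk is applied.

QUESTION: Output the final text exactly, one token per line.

Hunk 1: at line 10 remove [hqqh] add [jfyr] -> 14 lines: rjsqq wcqkt dlmwi pak sdm uan axmbg qblf lrlun nzt avvt jfyr fcl jaeme
Hunk 2: at line 4 remove [sdm] add [hwj,csa] -> 15 lines: rjsqq wcqkt dlmwi pak hwj csa uan axmbg qblf lrlun nzt avvt jfyr fcl jaeme
Hunk 3: at line 1 remove [wcqkt,dlmwi] add [wto,qzisp,beif] -> 16 lines: rjsqq wto qzisp beif pak hwj csa uan axmbg qblf lrlun nzt avvt jfyr fcl jaeme
Hunk 4: at line 11 remove [avvt] add [jps,uoj,wab] -> 18 lines: rjsqq wto qzisp beif pak hwj csa uan axmbg qblf lrlun nzt jps uoj wab jfyr fcl jaeme
Hunk 5: at line 2 remove [qzisp,beif] add [hwbct,pvnq] -> 18 lines: rjsqq wto hwbct pvnq pak hwj csa uan axmbg qblf lrlun nzt jps uoj wab jfyr fcl jaeme
Hunk 6: at line 1 remove [hwbct,pvnq] add [zbd] -> 17 lines: rjsqq wto zbd pak hwj csa uan axmbg qblf lrlun nzt jps uoj wab jfyr fcl jaeme
Hunk 7: at line 13 remove [jfyr] add [dhxh] -> 17 lines: rjsqq wto zbd pak hwj csa uan axmbg qblf lrlun nzt jps uoj wab dhxh fcl jaeme

Answer: rjsqq
wto
zbd
pak
hwj
csa
uan
axmbg
qblf
lrlun
nzt
jps
uoj
wab
dhxh
fcl
jaeme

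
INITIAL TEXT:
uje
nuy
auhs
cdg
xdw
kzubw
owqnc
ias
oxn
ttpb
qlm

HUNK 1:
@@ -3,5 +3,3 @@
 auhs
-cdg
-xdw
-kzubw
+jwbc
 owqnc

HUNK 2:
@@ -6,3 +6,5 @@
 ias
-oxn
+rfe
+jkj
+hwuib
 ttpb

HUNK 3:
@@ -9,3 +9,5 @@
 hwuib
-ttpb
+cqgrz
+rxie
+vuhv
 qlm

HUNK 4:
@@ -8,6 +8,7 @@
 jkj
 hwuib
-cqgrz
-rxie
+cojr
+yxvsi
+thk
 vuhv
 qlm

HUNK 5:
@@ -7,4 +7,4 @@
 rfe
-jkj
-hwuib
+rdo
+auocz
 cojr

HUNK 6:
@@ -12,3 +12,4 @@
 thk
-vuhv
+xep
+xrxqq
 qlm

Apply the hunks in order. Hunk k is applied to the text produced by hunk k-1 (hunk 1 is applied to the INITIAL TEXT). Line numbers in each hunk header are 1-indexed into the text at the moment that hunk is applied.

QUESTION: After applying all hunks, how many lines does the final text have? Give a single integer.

Hunk 1: at line 3 remove [cdg,xdw,kzubw] add [jwbc] -> 9 lines: uje nuy auhs jwbc owqnc ias oxn ttpb qlm
Hunk 2: at line 6 remove [oxn] add [rfe,jkj,hwuib] -> 11 lines: uje nuy auhs jwbc owqnc ias rfe jkj hwuib ttpb qlm
Hunk 3: at line 9 remove [ttpb] add [cqgrz,rxie,vuhv] -> 13 lines: uje nuy auhs jwbc owqnc ias rfe jkj hwuib cqgrz rxie vuhv qlm
Hunk 4: at line 8 remove [cqgrz,rxie] add [cojr,yxvsi,thk] -> 14 lines: uje nuy auhs jwbc owqnc ias rfe jkj hwuib cojr yxvsi thk vuhv qlm
Hunk 5: at line 7 remove [jkj,hwuib] add [rdo,auocz] -> 14 lines: uje nuy auhs jwbc owqnc ias rfe rdo auocz cojr yxvsi thk vuhv qlm
Hunk 6: at line 12 remove [vuhv] add [xep,xrxqq] -> 15 lines: uje nuy auhs jwbc owqnc ias rfe rdo auocz cojr yxvsi thk xep xrxqq qlm
Final line count: 15

Answer: 15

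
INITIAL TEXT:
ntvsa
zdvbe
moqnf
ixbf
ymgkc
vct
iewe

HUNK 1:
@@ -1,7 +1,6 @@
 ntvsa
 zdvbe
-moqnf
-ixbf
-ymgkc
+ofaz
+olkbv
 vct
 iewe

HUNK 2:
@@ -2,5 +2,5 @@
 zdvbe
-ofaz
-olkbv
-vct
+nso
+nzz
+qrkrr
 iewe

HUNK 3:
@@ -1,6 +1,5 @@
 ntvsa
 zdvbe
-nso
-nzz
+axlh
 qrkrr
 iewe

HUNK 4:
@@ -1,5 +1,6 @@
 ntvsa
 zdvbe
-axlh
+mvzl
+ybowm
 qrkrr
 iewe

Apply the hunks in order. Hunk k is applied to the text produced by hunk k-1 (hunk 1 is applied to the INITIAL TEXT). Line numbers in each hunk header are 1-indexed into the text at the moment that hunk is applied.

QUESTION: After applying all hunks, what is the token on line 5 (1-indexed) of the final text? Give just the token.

Answer: qrkrr

Derivation:
Hunk 1: at line 1 remove [moqnf,ixbf,ymgkc] add [ofaz,olkbv] -> 6 lines: ntvsa zdvbe ofaz olkbv vct iewe
Hunk 2: at line 2 remove [ofaz,olkbv,vct] add [nso,nzz,qrkrr] -> 6 lines: ntvsa zdvbe nso nzz qrkrr iewe
Hunk 3: at line 1 remove [nso,nzz] add [axlh] -> 5 lines: ntvsa zdvbe axlh qrkrr iewe
Hunk 4: at line 1 remove [axlh] add [mvzl,ybowm] -> 6 lines: ntvsa zdvbe mvzl ybowm qrkrr iewe
Final line 5: qrkrr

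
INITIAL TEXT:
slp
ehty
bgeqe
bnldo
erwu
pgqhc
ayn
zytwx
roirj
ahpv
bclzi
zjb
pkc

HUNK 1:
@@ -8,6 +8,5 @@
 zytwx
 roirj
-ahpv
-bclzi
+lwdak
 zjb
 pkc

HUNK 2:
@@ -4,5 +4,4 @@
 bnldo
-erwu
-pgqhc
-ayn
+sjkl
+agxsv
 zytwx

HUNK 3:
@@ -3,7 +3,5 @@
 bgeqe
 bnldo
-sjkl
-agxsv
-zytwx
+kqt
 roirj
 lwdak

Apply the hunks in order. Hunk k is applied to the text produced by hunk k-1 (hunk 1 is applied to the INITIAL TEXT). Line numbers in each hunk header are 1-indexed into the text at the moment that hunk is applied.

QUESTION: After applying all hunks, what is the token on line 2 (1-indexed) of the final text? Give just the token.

Hunk 1: at line 8 remove [ahpv,bclzi] add [lwdak] -> 12 lines: slp ehty bgeqe bnldo erwu pgqhc ayn zytwx roirj lwdak zjb pkc
Hunk 2: at line 4 remove [erwu,pgqhc,ayn] add [sjkl,agxsv] -> 11 lines: slp ehty bgeqe bnldo sjkl agxsv zytwx roirj lwdak zjb pkc
Hunk 3: at line 3 remove [sjkl,agxsv,zytwx] add [kqt] -> 9 lines: slp ehty bgeqe bnldo kqt roirj lwdak zjb pkc
Final line 2: ehty

Answer: ehty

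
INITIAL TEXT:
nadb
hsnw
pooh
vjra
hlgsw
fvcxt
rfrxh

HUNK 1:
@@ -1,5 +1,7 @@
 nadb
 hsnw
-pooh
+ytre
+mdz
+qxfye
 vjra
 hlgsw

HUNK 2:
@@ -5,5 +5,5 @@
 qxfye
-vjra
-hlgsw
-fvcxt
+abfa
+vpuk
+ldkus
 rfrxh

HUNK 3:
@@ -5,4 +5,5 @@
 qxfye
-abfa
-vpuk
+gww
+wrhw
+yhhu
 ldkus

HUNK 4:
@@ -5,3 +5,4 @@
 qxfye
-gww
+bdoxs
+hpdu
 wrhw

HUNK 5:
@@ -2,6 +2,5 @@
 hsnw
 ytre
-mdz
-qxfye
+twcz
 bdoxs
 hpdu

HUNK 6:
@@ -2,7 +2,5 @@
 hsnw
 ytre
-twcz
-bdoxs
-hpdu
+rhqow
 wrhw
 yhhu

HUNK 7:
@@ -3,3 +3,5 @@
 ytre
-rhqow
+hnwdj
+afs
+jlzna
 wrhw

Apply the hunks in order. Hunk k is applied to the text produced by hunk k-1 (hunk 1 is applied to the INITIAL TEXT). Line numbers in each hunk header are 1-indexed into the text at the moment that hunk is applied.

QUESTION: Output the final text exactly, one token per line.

Hunk 1: at line 1 remove [pooh] add [ytre,mdz,qxfye] -> 9 lines: nadb hsnw ytre mdz qxfye vjra hlgsw fvcxt rfrxh
Hunk 2: at line 5 remove [vjra,hlgsw,fvcxt] add [abfa,vpuk,ldkus] -> 9 lines: nadb hsnw ytre mdz qxfye abfa vpuk ldkus rfrxh
Hunk 3: at line 5 remove [abfa,vpuk] add [gww,wrhw,yhhu] -> 10 lines: nadb hsnw ytre mdz qxfye gww wrhw yhhu ldkus rfrxh
Hunk 4: at line 5 remove [gww] add [bdoxs,hpdu] -> 11 lines: nadb hsnw ytre mdz qxfye bdoxs hpdu wrhw yhhu ldkus rfrxh
Hunk 5: at line 2 remove [mdz,qxfye] add [twcz] -> 10 lines: nadb hsnw ytre twcz bdoxs hpdu wrhw yhhu ldkus rfrxh
Hunk 6: at line 2 remove [twcz,bdoxs,hpdu] add [rhqow] -> 8 lines: nadb hsnw ytre rhqow wrhw yhhu ldkus rfrxh
Hunk 7: at line 3 remove [rhqow] add [hnwdj,afs,jlzna] -> 10 lines: nadb hsnw ytre hnwdj afs jlzna wrhw yhhu ldkus rfrxh

Answer: nadb
hsnw
ytre
hnwdj
afs
jlzna
wrhw
yhhu
ldkus
rfrxh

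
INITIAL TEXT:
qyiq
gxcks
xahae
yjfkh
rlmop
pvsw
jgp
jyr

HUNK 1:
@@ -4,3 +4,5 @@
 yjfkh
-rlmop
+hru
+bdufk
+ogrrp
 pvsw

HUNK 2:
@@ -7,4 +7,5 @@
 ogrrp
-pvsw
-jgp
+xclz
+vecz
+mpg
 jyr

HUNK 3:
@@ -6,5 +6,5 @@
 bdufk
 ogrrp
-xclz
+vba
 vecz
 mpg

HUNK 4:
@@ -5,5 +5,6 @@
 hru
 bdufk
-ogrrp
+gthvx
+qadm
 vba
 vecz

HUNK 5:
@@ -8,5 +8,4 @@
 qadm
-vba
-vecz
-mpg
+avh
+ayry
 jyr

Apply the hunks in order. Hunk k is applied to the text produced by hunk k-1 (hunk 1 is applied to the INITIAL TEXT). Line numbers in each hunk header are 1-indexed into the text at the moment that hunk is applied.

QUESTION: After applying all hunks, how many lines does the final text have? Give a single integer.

Answer: 11

Derivation:
Hunk 1: at line 4 remove [rlmop] add [hru,bdufk,ogrrp] -> 10 lines: qyiq gxcks xahae yjfkh hru bdufk ogrrp pvsw jgp jyr
Hunk 2: at line 7 remove [pvsw,jgp] add [xclz,vecz,mpg] -> 11 lines: qyiq gxcks xahae yjfkh hru bdufk ogrrp xclz vecz mpg jyr
Hunk 3: at line 6 remove [xclz] add [vba] -> 11 lines: qyiq gxcks xahae yjfkh hru bdufk ogrrp vba vecz mpg jyr
Hunk 4: at line 5 remove [ogrrp] add [gthvx,qadm] -> 12 lines: qyiq gxcks xahae yjfkh hru bdufk gthvx qadm vba vecz mpg jyr
Hunk 5: at line 8 remove [vba,vecz,mpg] add [avh,ayry] -> 11 lines: qyiq gxcks xahae yjfkh hru bdufk gthvx qadm avh ayry jyr
Final line count: 11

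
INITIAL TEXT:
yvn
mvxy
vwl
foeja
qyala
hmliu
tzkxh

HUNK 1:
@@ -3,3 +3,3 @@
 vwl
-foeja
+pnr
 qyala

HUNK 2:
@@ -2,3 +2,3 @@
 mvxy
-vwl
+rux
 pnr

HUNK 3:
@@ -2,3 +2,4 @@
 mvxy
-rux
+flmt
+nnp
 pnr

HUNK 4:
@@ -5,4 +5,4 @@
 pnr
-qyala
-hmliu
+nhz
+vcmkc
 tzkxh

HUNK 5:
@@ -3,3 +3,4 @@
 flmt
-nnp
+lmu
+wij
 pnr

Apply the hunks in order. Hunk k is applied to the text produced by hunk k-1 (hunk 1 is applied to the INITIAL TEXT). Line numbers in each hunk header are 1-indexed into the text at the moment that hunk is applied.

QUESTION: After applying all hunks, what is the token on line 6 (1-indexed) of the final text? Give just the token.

Answer: pnr

Derivation:
Hunk 1: at line 3 remove [foeja] add [pnr] -> 7 lines: yvn mvxy vwl pnr qyala hmliu tzkxh
Hunk 2: at line 2 remove [vwl] add [rux] -> 7 lines: yvn mvxy rux pnr qyala hmliu tzkxh
Hunk 3: at line 2 remove [rux] add [flmt,nnp] -> 8 lines: yvn mvxy flmt nnp pnr qyala hmliu tzkxh
Hunk 4: at line 5 remove [qyala,hmliu] add [nhz,vcmkc] -> 8 lines: yvn mvxy flmt nnp pnr nhz vcmkc tzkxh
Hunk 5: at line 3 remove [nnp] add [lmu,wij] -> 9 lines: yvn mvxy flmt lmu wij pnr nhz vcmkc tzkxh
Final line 6: pnr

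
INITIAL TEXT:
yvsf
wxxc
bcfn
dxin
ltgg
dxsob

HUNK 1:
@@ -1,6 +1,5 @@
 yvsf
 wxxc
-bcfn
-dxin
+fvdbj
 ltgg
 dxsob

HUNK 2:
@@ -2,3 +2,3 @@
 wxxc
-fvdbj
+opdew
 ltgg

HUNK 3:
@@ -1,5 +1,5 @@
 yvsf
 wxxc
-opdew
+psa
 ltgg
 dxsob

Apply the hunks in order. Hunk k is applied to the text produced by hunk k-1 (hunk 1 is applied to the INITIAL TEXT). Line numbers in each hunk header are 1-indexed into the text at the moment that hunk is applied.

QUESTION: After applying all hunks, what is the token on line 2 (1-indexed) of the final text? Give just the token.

Hunk 1: at line 1 remove [bcfn,dxin] add [fvdbj] -> 5 lines: yvsf wxxc fvdbj ltgg dxsob
Hunk 2: at line 2 remove [fvdbj] add [opdew] -> 5 lines: yvsf wxxc opdew ltgg dxsob
Hunk 3: at line 1 remove [opdew] add [psa] -> 5 lines: yvsf wxxc psa ltgg dxsob
Final line 2: wxxc

Answer: wxxc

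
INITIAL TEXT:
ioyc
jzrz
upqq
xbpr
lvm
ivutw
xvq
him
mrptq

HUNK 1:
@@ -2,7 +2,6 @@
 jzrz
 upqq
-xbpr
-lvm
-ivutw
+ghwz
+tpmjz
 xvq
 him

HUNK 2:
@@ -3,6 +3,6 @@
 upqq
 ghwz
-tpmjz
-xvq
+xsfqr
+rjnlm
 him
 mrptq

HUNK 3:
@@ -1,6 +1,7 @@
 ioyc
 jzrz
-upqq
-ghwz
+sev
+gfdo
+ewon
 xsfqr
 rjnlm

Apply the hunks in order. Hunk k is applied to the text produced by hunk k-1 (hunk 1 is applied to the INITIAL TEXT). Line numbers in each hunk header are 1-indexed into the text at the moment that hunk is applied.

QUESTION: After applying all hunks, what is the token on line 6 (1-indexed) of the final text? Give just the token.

Answer: xsfqr

Derivation:
Hunk 1: at line 2 remove [xbpr,lvm,ivutw] add [ghwz,tpmjz] -> 8 lines: ioyc jzrz upqq ghwz tpmjz xvq him mrptq
Hunk 2: at line 3 remove [tpmjz,xvq] add [xsfqr,rjnlm] -> 8 lines: ioyc jzrz upqq ghwz xsfqr rjnlm him mrptq
Hunk 3: at line 1 remove [upqq,ghwz] add [sev,gfdo,ewon] -> 9 lines: ioyc jzrz sev gfdo ewon xsfqr rjnlm him mrptq
Final line 6: xsfqr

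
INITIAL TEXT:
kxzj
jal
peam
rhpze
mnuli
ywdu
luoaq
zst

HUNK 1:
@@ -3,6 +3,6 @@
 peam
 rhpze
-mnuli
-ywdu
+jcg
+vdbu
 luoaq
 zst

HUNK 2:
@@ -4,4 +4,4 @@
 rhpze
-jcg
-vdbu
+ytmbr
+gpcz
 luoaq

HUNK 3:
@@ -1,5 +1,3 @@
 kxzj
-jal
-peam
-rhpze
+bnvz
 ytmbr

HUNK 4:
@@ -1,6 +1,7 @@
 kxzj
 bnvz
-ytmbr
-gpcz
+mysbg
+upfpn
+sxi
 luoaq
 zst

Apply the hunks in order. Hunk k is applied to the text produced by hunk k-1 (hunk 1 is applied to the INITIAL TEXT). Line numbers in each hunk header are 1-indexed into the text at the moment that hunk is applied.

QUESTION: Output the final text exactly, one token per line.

Answer: kxzj
bnvz
mysbg
upfpn
sxi
luoaq
zst

Derivation:
Hunk 1: at line 3 remove [mnuli,ywdu] add [jcg,vdbu] -> 8 lines: kxzj jal peam rhpze jcg vdbu luoaq zst
Hunk 2: at line 4 remove [jcg,vdbu] add [ytmbr,gpcz] -> 8 lines: kxzj jal peam rhpze ytmbr gpcz luoaq zst
Hunk 3: at line 1 remove [jal,peam,rhpze] add [bnvz] -> 6 lines: kxzj bnvz ytmbr gpcz luoaq zst
Hunk 4: at line 1 remove [ytmbr,gpcz] add [mysbg,upfpn,sxi] -> 7 lines: kxzj bnvz mysbg upfpn sxi luoaq zst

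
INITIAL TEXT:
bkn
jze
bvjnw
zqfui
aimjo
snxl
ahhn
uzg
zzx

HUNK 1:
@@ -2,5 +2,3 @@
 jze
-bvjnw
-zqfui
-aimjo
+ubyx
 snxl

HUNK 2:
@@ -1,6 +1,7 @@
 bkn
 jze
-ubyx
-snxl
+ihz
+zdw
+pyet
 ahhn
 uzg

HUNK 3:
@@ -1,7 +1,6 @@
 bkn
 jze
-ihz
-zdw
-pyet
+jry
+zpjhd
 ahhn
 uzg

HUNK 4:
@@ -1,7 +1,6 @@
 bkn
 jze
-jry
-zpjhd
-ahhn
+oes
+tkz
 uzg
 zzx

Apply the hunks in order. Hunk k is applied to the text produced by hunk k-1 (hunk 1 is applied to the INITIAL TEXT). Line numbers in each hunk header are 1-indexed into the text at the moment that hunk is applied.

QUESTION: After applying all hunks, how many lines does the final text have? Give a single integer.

Answer: 6

Derivation:
Hunk 1: at line 2 remove [bvjnw,zqfui,aimjo] add [ubyx] -> 7 lines: bkn jze ubyx snxl ahhn uzg zzx
Hunk 2: at line 1 remove [ubyx,snxl] add [ihz,zdw,pyet] -> 8 lines: bkn jze ihz zdw pyet ahhn uzg zzx
Hunk 3: at line 1 remove [ihz,zdw,pyet] add [jry,zpjhd] -> 7 lines: bkn jze jry zpjhd ahhn uzg zzx
Hunk 4: at line 1 remove [jry,zpjhd,ahhn] add [oes,tkz] -> 6 lines: bkn jze oes tkz uzg zzx
Final line count: 6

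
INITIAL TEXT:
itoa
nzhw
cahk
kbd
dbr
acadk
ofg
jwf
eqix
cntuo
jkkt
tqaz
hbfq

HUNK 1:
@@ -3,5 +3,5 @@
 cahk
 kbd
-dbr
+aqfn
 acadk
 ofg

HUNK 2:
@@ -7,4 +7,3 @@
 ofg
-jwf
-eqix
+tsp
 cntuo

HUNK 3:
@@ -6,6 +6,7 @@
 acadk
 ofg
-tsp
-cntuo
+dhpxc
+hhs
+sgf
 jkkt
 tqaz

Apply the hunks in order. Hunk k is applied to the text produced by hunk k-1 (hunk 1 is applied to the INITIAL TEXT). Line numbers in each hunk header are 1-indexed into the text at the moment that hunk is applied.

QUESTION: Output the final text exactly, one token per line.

Answer: itoa
nzhw
cahk
kbd
aqfn
acadk
ofg
dhpxc
hhs
sgf
jkkt
tqaz
hbfq

Derivation:
Hunk 1: at line 3 remove [dbr] add [aqfn] -> 13 lines: itoa nzhw cahk kbd aqfn acadk ofg jwf eqix cntuo jkkt tqaz hbfq
Hunk 2: at line 7 remove [jwf,eqix] add [tsp] -> 12 lines: itoa nzhw cahk kbd aqfn acadk ofg tsp cntuo jkkt tqaz hbfq
Hunk 3: at line 6 remove [tsp,cntuo] add [dhpxc,hhs,sgf] -> 13 lines: itoa nzhw cahk kbd aqfn acadk ofg dhpxc hhs sgf jkkt tqaz hbfq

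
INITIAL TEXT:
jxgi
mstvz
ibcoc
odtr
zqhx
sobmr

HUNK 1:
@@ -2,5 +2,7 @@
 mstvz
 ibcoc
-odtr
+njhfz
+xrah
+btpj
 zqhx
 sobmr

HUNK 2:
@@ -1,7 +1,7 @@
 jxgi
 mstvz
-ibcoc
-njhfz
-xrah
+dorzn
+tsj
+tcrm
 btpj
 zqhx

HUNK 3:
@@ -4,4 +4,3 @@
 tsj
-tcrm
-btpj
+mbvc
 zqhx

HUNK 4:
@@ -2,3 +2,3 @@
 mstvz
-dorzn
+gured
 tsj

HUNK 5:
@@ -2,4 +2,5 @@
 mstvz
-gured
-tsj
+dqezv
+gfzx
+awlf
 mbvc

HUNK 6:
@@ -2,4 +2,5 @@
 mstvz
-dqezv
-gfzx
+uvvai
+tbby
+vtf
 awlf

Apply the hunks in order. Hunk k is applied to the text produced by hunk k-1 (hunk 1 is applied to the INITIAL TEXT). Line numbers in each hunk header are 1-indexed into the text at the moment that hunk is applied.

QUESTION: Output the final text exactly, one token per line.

Hunk 1: at line 2 remove [odtr] add [njhfz,xrah,btpj] -> 8 lines: jxgi mstvz ibcoc njhfz xrah btpj zqhx sobmr
Hunk 2: at line 1 remove [ibcoc,njhfz,xrah] add [dorzn,tsj,tcrm] -> 8 lines: jxgi mstvz dorzn tsj tcrm btpj zqhx sobmr
Hunk 3: at line 4 remove [tcrm,btpj] add [mbvc] -> 7 lines: jxgi mstvz dorzn tsj mbvc zqhx sobmr
Hunk 4: at line 2 remove [dorzn] add [gured] -> 7 lines: jxgi mstvz gured tsj mbvc zqhx sobmr
Hunk 5: at line 2 remove [gured,tsj] add [dqezv,gfzx,awlf] -> 8 lines: jxgi mstvz dqezv gfzx awlf mbvc zqhx sobmr
Hunk 6: at line 2 remove [dqezv,gfzx] add [uvvai,tbby,vtf] -> 9 lines: jxgi mstvz uvvai tbby vtf awlf mbvc zqhx sobmr

Answer: jxgi
mstvz
uvvai
tbby
vtf
awlf
mbvc
zqhx
sobmr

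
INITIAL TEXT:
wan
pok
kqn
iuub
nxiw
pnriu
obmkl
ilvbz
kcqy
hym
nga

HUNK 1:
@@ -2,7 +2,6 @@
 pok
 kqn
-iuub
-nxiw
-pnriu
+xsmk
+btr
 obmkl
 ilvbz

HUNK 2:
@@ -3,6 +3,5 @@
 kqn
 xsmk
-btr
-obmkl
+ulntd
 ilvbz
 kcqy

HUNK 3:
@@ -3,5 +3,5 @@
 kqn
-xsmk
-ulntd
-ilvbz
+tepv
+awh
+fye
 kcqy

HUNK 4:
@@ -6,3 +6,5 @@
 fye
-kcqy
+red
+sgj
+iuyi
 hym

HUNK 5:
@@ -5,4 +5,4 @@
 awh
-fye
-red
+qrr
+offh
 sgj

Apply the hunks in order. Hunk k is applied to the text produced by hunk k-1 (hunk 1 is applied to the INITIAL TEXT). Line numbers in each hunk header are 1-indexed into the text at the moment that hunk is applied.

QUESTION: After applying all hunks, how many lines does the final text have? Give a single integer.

Answer: 11

Derivation:
Hunk 1: at line 2 remove [iuub,nxiw,pnriu] add [xsmk,btr] -> 10 lines: wan pok kqn xsmk btr obmkl ilvbz kcqy hym nga
Hunk 2: at line 3 remove [btr,obmkl] add [ulntd] -> 9 lines: wan pok kqn xsmk ulntd ilvbz kcqy hym nga
Hunk 3: at line 3 remove [xsmk,ulntd,ilvbz] add [tepv,awh,fye] -> 9 lines: wan pok kqn tepv awh fye kcqy hym nga
Hunk 4: at line 6 remove [kcqy] add [red,sgj,iuyi] -> 11 lines: wan pok kqn tepv awh fye red sgj iuyi hym nga
Hunk 5: at line 5 remove [fye,red] add [qrr,offh] -> 11 lines: wan pok kqn tepv awh qrr offh sgj iuyi hym nga
Final line count: 11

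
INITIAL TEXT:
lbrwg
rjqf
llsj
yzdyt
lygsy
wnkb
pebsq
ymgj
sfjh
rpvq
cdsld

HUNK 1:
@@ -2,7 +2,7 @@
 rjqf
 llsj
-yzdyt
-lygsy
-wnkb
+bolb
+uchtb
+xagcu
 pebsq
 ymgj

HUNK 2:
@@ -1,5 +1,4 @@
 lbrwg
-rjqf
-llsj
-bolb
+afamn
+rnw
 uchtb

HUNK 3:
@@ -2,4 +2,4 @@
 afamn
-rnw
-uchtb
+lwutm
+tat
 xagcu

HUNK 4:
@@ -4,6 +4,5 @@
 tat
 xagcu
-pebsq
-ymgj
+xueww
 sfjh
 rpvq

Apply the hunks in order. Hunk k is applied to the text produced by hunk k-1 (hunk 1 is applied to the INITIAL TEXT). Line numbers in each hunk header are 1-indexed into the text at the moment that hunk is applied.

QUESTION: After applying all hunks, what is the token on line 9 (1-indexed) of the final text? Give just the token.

Answer: cdsld

Derivation:
Hunk 1: at line 2 remove [yzdyt,lygsy,wnkb] add [bolb,uchtb,xagcu] -> 11 lines: lbrwg rjqf llsj bolb uchtb xagcu pebsq ymgj sfjh rpvq cdsld
Hunk 2: at line 1 remove [rjqf,llsj,bolb] add [afamn,rnw] -> 10 lines: lbrwg afamn rnw uchtb xagcu pebsq ymgj sfjh rpvq cdsld
Hunk 3: at line 2 remove [rnw,uchtb] add [lwutm,tat] -> 10 lines: lbrwg afamn lwutm tat xagcu pebsq ymgj sfjh rpvq cdsld
Hunk 4: at line 4 remove [pebsq,ymgj] add [xueww] -> 9 lines: lbrwg afamn lwutm tat xagcu xueww sfjh rpvq cdsld
Final line 9: cdsld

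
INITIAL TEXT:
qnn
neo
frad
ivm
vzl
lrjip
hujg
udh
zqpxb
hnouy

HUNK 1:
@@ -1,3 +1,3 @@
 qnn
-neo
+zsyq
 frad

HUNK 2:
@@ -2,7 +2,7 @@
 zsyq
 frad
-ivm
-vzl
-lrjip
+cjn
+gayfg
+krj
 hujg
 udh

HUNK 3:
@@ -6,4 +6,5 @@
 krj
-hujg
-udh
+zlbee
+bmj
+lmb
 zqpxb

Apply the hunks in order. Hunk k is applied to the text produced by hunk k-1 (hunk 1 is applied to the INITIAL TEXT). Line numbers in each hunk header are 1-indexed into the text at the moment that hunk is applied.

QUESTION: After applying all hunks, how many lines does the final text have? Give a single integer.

Hunk 1: at line 1 remove [neo] add [zsyq] -> 10 lines: qnn zsyq frad ivm vzl lrjip hujg udh zqpxb hnouy
Hunk 2: at line 2 remove [ivm,vzl,lrjip] add [cjn,gayfg,krj] -> 10 lines: qnn zsyq frad cjn gayfg krj hujg udh zqpxb hnouy
Hunk 3: at line 6 remove [hujg,udh] add [zlbee,bmj,lmb] -> 11 lines: qnn zsyq frad cjn gayfg krj zlbee bmj lmb zqpxb hnouy
Final line count: 11

Answer: 11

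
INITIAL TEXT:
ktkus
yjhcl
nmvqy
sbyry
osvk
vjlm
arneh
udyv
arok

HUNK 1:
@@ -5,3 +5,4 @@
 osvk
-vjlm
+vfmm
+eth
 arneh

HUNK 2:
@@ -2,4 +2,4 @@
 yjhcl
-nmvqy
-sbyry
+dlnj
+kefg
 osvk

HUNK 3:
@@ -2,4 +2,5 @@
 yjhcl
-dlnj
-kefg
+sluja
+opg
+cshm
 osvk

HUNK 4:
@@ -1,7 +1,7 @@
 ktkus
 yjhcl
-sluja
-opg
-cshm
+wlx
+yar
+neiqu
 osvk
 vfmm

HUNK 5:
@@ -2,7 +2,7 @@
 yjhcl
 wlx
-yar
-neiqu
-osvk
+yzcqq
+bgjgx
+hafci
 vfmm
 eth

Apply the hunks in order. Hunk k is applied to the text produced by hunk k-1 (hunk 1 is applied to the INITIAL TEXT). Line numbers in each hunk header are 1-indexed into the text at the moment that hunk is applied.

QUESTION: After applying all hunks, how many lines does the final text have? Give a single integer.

Hunk 1: at line 5 remove [vjlm] add [vfmm,eth] -> 10 lines: ktkus yjhcl nmvqy sbyry osvk vfmm eth arneh udyv arok
Hunk 2: at line 2 remove [nmvqy,sbyry] add [dlnj,kefg] -> 10 lines: ktkus yjhcl dlnj kefg osvk vfmm eth arneh udyv arok
Hunk 3: at line 2 remove [dlnj,kefg] add [sluja,opg,cshm] -> 11 lines: ktkus yjhcl sluja opg cshm osvk vfmm eth arneh udyv arok
Hunk 4: at line 1 remove [sluja,opg,cshm] add [wlx,yar,neiqu] -> 11 lines: ktkus yjhcl wlx yar neiqu osvk vfmm eth arneh udyv arok
Hunk 5: at line 2 remove [yar,neiqu,osvk] add [yzcqq,bgjgx,hafci] -> 11 lines: ktkus yjhcl wlx yzcqq bgjgx hafci vfmm eth arneh udyv arok
Final line count: 11

Answer: 11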